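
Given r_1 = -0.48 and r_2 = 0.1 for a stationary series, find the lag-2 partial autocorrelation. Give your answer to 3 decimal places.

-0.169

φ_{22} = (r_2 − r_1²) / (1 − r_1²)
r_1² = (-0.48)² = 0.2304
Numerator = 0.1 − 0.2304 = -0.1304; denominator = 1 − 0.2304 = 0.7696
φ_{22} = -0.1304 / 0.7696 = -0.169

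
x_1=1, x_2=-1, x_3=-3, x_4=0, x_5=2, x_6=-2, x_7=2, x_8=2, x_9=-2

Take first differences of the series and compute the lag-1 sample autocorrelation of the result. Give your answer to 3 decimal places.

First differences Δx: -2, -2, 3, 2, -4, 4, 0, -4
Mean of differences = -0.3750
Numerator Σ(Δx_t−Δx̄)(Δx_{t+1}−Δx̄) = -19.0156
Denominator Σ(Δx_t−Δx̄)² = 67.8750
r_1(Δx) = -19.0156 / 67.8750 = -0.280

-0.280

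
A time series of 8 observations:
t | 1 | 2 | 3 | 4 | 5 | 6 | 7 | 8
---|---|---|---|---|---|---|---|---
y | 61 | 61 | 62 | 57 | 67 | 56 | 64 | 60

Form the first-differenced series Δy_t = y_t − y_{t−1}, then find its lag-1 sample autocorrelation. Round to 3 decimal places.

-0.871

First differences Δy: 0, 1, -5, 10, -11, 8, -4
Mean of differences = -0.1429
Numerator Σ(Δy_t−Δȳ)(Δy_{t+1}−Δȳ) = -284.5918
Denominator Σ(Δy_t−Δȳ)² = 326.8571
r_1(Δy) = -284.5918 / 326.8571 = -0.871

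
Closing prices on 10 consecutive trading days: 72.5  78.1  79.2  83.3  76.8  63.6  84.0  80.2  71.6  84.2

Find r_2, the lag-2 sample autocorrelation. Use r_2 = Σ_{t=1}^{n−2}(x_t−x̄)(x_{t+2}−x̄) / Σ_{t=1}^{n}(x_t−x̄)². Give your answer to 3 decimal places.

Mean x̄ = (72.5 + 78.1 + 79.2 + 83.3 + 76.8 + 63.6 + 84.0 + 80.2 + 71.6 + 84.2)/10 = 77.3500
Numerator Σ_{t=1}^{8}(x_t−x̄)(x_{t+2}−x̄) = -148.9000
Denominator Σ(x_t−x̄)² = 384.6050
r_2 = -148.9000 / 384.6050 = -0.387

-0.387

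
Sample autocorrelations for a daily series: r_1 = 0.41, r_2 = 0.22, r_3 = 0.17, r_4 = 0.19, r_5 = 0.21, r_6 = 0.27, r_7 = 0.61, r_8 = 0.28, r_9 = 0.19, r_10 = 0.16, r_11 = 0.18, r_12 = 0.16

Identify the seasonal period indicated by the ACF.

The largest autocorrelation is r_7 = 0.61; the remaining lags stay at or below 0.41. The elevated value at lag 1 (0.41), dropping to 0.22 at lag 2, reflects decaying short-term dependence rather than seasonality.
The dominant spike at lag 7 indicates a seasonal period of 7.

7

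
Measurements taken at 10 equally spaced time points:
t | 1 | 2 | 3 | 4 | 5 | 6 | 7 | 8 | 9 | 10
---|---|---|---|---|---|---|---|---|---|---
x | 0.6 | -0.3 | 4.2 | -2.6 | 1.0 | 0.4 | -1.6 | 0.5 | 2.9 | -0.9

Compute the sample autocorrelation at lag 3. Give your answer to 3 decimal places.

0.213

Mean x̄ = (0.6 − 0.3 + 4.2 − 2.6 + 1.0 + 0.4 − 1.6 + 0.5 + 2.9 − 0.9)/10 = 0.4200
Numerator Σ_{t=1}^{7}(x_t−x̄)(x_{t+3}−x̄) = 7.7268
Denominator Σ(x_t−x̄)² = 36.2760
r_3 = 7.7268 / 36.2760 = 0.213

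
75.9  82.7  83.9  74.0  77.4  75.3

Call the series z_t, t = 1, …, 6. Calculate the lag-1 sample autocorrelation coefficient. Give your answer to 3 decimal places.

-0.035

Mean z̄ = (75.9 + 82.7 + 83.9 + 74.0 + 77.4 + 75.3)/6 = 78.2000
Deviations from mean: -2.3000, 4.5000, 5.7000, -4.2000, -0.8000, -2.9000
Numerator Σ_{t=1}^{5}(z_t−z̄)(z_{t+1}−z̄) = -2.9600
Denominator Σ(z_t−z̄)² = 84.7200
r_1 = -2.9600 / 84.7200 = -0.035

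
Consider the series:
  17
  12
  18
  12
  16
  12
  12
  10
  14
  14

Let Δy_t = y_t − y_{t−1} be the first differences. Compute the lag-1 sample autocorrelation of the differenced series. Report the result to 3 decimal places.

-0.767

First differences Δy: -5, 6, -6, 4, -4, 0, -2, 4, 0
Mean of differences = -0.3333
Numerator Σ(Δy_t−Δȳ)(Δy_{t+1}−Δȳ) = -113.4444
Denominator Σ(Δy_t−Δȳ)² = 148.0000
r_1(Δy) = -113.4444 / 148.0000 = -0.767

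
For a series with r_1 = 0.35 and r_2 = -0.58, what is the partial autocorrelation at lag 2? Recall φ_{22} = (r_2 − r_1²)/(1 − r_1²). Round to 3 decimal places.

-0.801

φ_{22} = (r_2 − r_1²) / (1 − r_1²)
r_1² = (0.35)² = 0.1225
Numerator = -0.58 − 0.1225 = -0.7025; denominator = 1 − 0.1225 = 0.8775
φ_{22} = -0.7025 / 0.8775 = -0.801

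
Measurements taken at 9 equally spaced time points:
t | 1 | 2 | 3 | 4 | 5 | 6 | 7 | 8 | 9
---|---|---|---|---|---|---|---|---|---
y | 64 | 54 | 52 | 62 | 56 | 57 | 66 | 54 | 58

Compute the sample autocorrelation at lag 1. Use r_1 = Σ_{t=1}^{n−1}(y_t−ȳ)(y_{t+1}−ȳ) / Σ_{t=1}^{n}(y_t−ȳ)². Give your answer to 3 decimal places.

Mean ȳ = (64 + 54 + 52 + 62 + 56 + 57 + 66 + 54 + 58)/9 = 58.1111
Numerator Σ_{t=1}^{8}(y_t−ȳ)(y_{t+1}−ȳ) = -69.4568
Denominator Σ(y_t−ȳ)² = 188.8889
r_1 = -69.4568 / 188.8889 = -0.368

-0.368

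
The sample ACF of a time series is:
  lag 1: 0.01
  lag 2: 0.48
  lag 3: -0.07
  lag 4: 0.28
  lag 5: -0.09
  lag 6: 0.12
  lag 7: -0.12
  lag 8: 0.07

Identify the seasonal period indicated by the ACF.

2

The largest autocorrelation is r_2 = 0.48, with a weaker echo at lag 4 (0.28); the remaining lags stay at or below 0.12.
The dominant spike at lag 2 indicates a seasonal period of 2.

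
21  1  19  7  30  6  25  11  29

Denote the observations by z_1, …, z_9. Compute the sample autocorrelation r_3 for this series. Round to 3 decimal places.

Mean z̄ = (21 + 1 + 19 + 7 + 30 + 6 + 25 + 11 + 29)/9 = 16.5556
Numerator Σ_{t=1}^{6}(z_t−z̄)(z_{t+3}−z̄) = -564.1481
Denominator Σ(z_t−z̄)² = 908.2222
r_3 = -564.1481 / 908.2222 = -0.621

-0.621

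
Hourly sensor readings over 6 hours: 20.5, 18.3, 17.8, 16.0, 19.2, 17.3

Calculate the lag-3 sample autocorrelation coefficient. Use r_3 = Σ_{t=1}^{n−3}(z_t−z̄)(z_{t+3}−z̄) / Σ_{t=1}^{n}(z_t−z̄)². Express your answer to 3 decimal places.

-0.380

Mean z̄ = (20.5 + 18.3 + 17.8 + 16.0 + 19.2 + 17.3)/6 = 18.1833
Deviations from mean: 2.3167, 0.1167, -0.3833, -2.1833, 1.0167, -0.8833
Σ(z_t−z̄)(z_{t+3}−z̄) = (-5.0581) + (0.1186) + (0.3386) = -4.6008
Denominator Σ(z_t−z̄)² = 12.1083
r_3 = -4.6008 / 12.1083 = -0.380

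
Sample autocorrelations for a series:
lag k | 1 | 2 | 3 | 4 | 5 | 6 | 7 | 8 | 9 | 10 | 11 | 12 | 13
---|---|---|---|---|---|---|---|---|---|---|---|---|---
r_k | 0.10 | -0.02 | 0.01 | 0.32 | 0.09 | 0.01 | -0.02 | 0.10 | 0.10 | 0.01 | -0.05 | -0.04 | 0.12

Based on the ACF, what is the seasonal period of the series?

The largest autocorrelation is r_4 = 0.32; the remaining lags stay at or below 0.12.
The dominant spike at lag 4 indicates a seasonal period of 4.

4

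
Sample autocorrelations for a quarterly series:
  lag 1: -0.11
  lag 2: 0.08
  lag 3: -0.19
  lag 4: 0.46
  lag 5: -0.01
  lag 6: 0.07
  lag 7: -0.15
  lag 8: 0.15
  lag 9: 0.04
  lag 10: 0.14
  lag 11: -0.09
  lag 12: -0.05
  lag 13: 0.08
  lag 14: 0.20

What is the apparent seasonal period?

4

The largest autocorrelation is r_4 = 0.46; the remaining lags stay at or below 0.20.
The dominant spike at lag 4 indicates a seasonal period of 4.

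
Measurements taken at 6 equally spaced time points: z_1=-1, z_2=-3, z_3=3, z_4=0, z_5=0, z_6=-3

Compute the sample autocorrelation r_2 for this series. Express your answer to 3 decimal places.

Mean z̄ = (-1 − 3 + 3 + 0 + 0 − 3)/6 = -0.6667
Deviations from mean: -0.3333, -2.3333, 3.6667, 0.6667, 0.6667, -2.3333
Numerator Σ_{t=1}^{4}(z_t−z̄)(z_{t+2}−z̄) = -1.8889
Denominator Σ(z_t−z̄)² = 25.3333
r_2 = -1.8889 / 25.3333 = -0.075

-0.075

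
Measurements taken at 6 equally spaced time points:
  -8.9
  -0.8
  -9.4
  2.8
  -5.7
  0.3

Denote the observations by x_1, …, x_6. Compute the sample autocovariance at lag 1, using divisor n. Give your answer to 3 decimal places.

-14.968

Mean x̄ = (-8.9 − 0.8 − 9.4 + 2.8 − 5.7 + 0.3)/6 = -3.6167
Deviations: -5.2833, 2.8167, -5.7833, 6.4167, -2.0833, 3.9167
Σ_{t=1}^{5}(x_t−x̄)(x_{t+1}−x̄) = -89.8086
γ_1 = -89.8086 / 6 = -14.968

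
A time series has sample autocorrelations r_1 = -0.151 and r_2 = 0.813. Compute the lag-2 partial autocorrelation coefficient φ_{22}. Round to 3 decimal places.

φ_{22} = (r_2 − r_1²) / (1 − r_1²)
r_1² = (-0.151)² = 0.022801
Numerator = 0.813 − 0.0228 = 0.7902; denominator = 1 − 0.0228 = 0.9772
φ_{22} = 0.7902 / 0.9772 = 0.809

0.809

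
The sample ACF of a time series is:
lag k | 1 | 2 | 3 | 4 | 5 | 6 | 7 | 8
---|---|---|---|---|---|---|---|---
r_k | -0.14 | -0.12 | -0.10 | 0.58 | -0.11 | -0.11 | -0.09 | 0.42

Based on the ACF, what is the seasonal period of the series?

The largest autocorrelation is r_4 = 0.58, with a weaker echo at lag 8 (0.42); the remaining lags stay at or below -0.09.
The dominant spike at lag 4 indicates a seasonal period of 4.

4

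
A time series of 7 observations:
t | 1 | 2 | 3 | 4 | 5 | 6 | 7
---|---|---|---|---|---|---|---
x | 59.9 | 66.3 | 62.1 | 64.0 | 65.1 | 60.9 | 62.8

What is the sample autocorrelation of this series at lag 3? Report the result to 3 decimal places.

0.177

Mean x̄ = (59.9 + 66.3 + 62.1 + 64.0 + 65.1 + 60.9 + 62.8)/7 = 63.0143
Deviations from mean: -3.1143, 3.2857, -0.9143, 0.9857, 2.0857, -2.1143, -0.2143
Σ(x_t−x̄)(x_{t+3}−x̄) = (-3.0698) + (6.8531) + (1.9331) + (-0.2112) = 5.5051
Denominator Σ(x_t−x̄)² = 31.1686
r_3 = 5.5051 / 31.1686 = 0.177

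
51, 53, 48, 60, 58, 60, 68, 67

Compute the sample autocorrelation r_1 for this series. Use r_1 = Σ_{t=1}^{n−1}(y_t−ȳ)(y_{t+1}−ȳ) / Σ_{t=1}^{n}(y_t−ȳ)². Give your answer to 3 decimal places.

Mean ȳ = (51 + 53 + 48 + 60 + 58 + 60 + 68 + 67)/8 = 58.1250
Deviations from mean: -7.1250, -5.1250, -10.1250, 1.8750, -0.1250, 1.8750, 9.8750, 8.8750
Numerator Σ_{t=1}^{7}(y_t−ȳ)(y_{t+1}−ȳ) = 175.1094
Denominator Σ(y_t−ȳ)² = 362.8750
r_1 = 175.1094 / 362.8750 = 0.483

0.483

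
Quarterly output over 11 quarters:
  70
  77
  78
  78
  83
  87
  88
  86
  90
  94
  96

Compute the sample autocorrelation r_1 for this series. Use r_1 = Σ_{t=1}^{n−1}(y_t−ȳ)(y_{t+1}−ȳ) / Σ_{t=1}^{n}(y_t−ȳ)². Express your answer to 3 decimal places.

Mean ȳ = (70 + 77 + 78 + 78 + 83 + 87 + 88 + 86 + 90 + 94 + 96)/11 = 84.2727
Numerator Σ_{t=1}^{10}(y_t−ȳ)(y_{t+1}−ȳ) = 389.5620
Denominator Σ(y_t−ȳ)² = 626.1818
r_1 = 389.5620 / 626.1818 = 0.622

0.622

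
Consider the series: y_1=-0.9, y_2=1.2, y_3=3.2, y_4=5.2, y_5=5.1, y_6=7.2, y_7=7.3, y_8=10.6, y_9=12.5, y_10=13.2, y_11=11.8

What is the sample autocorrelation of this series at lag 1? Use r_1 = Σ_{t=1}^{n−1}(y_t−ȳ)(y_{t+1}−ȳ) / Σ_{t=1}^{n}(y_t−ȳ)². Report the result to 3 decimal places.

0.732

Mean ȳ = (-0.9 + 1.2 + 3.2 + 5.2 + 5.1 + 7.2 + 7.3 + 10.6 + 12.5 + 13.2 + 11.8)/11 = 6.9455
Numerator Σ_{t=1}^{10}(y_t−ȳ)(y_{t+1}−ȳ) = 162.6734
Denominator Σ(y_t−ȳ)² = 222.1273
r_1 = 162.6734 / 222.1273 = 0.732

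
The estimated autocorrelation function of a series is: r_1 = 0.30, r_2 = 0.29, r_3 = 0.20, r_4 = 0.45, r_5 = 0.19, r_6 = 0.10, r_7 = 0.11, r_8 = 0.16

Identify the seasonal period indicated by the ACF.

4

The largest autocorrelation is r_4 = 0.45; the remaining lags stay at or below 0.30. The elevated value at lag 1 (0.30), dropping to 0.29 at lag 2, reflects decaying short-term dependence rather than seasonality.
The dominant spike at lag 4 indicates a seasonal period of 4.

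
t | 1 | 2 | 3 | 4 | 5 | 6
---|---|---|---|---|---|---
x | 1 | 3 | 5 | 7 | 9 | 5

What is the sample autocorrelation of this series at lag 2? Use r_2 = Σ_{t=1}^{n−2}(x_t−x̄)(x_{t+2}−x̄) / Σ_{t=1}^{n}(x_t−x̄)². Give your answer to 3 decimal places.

-0.100

Mean x̄ = (1 + 3 + 5 + 7 + 9 + 5)/6 = 5.0000
Deviations from mean: -4.0000, -2.0000, 0.0000, 2.0000, 4.0000, 0.0000
Numerator Σ_{t=1}^{4}(x_t−x̄)(x_{t+2}−x̄) = -4.0000
Denominator Σ(x_t−x̄)² = 40.0000
r_2 = -4.0000 / 40.0000 = -0.100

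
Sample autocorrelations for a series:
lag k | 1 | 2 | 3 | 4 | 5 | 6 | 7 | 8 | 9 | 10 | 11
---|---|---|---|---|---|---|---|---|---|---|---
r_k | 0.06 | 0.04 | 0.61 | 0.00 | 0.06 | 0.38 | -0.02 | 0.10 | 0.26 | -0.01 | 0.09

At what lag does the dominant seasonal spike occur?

3

The largest autocorrelation is r_3 = 0.61, with weaker echoes at lags 6 (0.38) and 9 (0.26); the remaining lags stay at or below 0.10.
The dominant spike at lag 3 indicates a seasonal period of 3.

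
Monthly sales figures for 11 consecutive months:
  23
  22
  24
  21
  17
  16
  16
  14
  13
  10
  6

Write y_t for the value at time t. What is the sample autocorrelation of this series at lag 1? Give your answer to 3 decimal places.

0.667

Mean ȳ = (23 + 22 + 24 + 21 + 17 + 16 + 16 + 14 + 13 + 10 + 6)/11 = 16.5455
Numerator Σ_{t=1}^{10}(y_t−ȳ)(y_{t+1}−ȳ) = 213.7934
Denominator Σ(y_t−ȳ)² = 320.7273
r_1 = 213.7934 / 320.7273 = 0.667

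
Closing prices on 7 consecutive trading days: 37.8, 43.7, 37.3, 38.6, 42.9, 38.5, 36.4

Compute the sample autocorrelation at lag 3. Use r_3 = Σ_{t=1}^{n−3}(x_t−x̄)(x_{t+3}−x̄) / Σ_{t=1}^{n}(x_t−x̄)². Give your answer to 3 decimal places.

Mean x̄ = (37.8 + 43.7 + 37.3 + 38.6 + 42.9 + 38.5 + 36.4)/7 = 39.3143
Deviations from mean: -1.5143, 4.3857, -2.0143, -0.7143, 3.5857, -0.8143, -2.9143
Numerator Σ_{t=1}^{4}(x_t−x̄)(x_{t+3}−x̄) = 20.5294
Denominator Σ(x_t−x̄)² = 48.1086
r_3 = 20.5294 / 48.1086 = 0.427

0.427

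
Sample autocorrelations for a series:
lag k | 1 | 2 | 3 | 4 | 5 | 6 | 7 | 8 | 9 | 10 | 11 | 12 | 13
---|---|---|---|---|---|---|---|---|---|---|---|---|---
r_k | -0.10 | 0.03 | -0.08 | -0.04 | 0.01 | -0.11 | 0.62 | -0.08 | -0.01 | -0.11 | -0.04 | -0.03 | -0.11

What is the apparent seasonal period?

7

The largest autocorrelation is r_7 = 0.62; the remaining lags stay at or below 0.03.
The dominant spike at lag 7 indicates a seasonal period of 7.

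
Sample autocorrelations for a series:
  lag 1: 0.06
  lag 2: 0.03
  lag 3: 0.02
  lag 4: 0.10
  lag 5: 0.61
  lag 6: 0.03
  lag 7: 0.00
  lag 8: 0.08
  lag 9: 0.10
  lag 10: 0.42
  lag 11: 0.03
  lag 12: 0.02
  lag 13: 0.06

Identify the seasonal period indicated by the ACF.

5

The largest autocorrelation is r_5 = 0.61, with a weaker echo at lag 10 (0.42); the remaining lags stay at or below 0.10.
The dominant spike at lag 5 indicates a seasonal period of 5.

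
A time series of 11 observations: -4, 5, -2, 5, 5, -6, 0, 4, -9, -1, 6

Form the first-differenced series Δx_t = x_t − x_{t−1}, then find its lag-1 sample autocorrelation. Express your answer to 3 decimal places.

First differences Δx: 9, -7, 7, 0, -11, 6, 4, -13, 8, 7
Mean of differences = 1.0000
Numerator Σ(Δx_t−Δx̄)(Δx_{t+1}−Δx̄) = -249.0000
Denominator Σ(Δx_t−Δx̄)² = 624.0000
r_1(Δx) = -249.0000 / 624.0000 = -0.399

-0.399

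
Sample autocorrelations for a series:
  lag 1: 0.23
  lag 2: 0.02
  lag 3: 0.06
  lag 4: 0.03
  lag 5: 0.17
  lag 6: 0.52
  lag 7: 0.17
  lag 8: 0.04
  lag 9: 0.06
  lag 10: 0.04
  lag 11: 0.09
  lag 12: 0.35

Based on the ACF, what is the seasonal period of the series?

6

The largest autocorrelation is r_6 = 0.52, with a weaker echo at lag 12 (0.35); the remaining lags stay at or below 0.23. The elevated value at lag 1 (0.23), dropping to 0.02 at lag 2, reflects decaying short-term dependence rather than seasonality.
The dominant spike at lag 6 indicates a seasonal period of 6.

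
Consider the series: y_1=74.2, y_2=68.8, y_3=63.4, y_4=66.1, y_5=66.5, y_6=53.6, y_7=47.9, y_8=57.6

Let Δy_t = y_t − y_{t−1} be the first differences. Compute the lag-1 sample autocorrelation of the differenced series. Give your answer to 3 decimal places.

-0.083

First differences Δy: -5.4, -5.4, 2.7, 0.4, -12.9, -5.7, 9.7
Mean of differences = -2.3714
Numerator Σ(Δy_t−Δȳ)(Δy_{t+1}−Δȳ) = -26.4465
Denominator Σ(Δy_t−Δȳ)² = 319.3943
r_1(Δy) = -26.4465 / 319.3943 = -0.083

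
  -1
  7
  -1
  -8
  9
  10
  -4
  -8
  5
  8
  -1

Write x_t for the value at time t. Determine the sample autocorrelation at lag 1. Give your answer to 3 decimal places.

-0.073

Mean x̄ = (-1 + 7 − 1 − 8 + 9 + 10 − 4 − 8 + 5 + 8 − 1)/11 = 1.4545
Numerator Σ_{t=1}^{10}(x_t−x̄)(x_{t+1}−x̄) = -32.2975
Denominator Σ(x_t−x̄)² = 442.7273
r_1 = -32.2975 / 442.7273 = -0.073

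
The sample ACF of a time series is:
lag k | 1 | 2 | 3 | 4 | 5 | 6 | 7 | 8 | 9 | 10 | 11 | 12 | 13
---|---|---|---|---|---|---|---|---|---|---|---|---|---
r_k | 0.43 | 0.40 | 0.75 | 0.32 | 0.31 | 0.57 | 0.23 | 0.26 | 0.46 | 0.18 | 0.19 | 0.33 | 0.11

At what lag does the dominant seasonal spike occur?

The largest autocorrelation is r_3 = 0.75, with weaker echoes at lags 6 (0.57) and 9 (0.46); the remaining lags stay at or below 0.43. The elevated value at lag 1 (0.43), dropping to 0.40 at lag 2, reflects decaying short-term dependence rather than seasonality.
The dominant spike at lag 3 indicates a seasonal period of 3.

3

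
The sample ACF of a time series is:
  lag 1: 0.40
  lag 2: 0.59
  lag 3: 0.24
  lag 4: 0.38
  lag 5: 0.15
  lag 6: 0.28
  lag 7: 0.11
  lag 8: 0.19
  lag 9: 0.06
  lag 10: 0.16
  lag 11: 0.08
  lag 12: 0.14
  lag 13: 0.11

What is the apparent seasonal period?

2

The largest autocorrelation is r_2 = 0.59; the remaining lags stay at or below 0.40.
The dominant spike at lag 2 indicates a seasonal period of 2.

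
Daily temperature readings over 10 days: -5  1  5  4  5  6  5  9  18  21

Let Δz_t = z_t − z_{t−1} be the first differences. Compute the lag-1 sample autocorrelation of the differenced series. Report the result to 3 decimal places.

0.236

First differences Δz: 6, 4, -1, 1, 1, -1, 4, 9, 3
Mean of differences = 2.8889
Numerator Σ(Δz_t−Δz̄)(Δz_{t+1}−Δz̄) = 20.5432
Denominator Σ(Δz_t−Δz̄)² = 86.8889
r_1(Δz) = 20.5432 / 86.8889 = 0.236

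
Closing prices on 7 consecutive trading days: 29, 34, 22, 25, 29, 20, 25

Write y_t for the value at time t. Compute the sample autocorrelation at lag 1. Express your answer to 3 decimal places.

Mean ȳ = (29 + 34 + 22 + 25 + 29 + 20 + 25)/7 = 26.2857
Deviations from mean: 2.7143, 7.7143, -4.2857, -1.2857, 2.7143, -6.2857, -1.2857
Σ(y_t−ȳ)(y_{t+1}−ȳ) = (20.9388) + (-33.0612) + (5.5102) + (-3.4898) + (-17.0612) + (8.0816) = -19.0816
Denominator Σ(y_t−ȳ)² = 135.4286
r_1 = -19.0816 / 135.4286 = -0.141

-0.141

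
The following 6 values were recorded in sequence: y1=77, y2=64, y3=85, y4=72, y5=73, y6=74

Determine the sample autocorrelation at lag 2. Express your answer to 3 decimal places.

0.172

Mean ȳ = (77 + 64 + 85 + 72 + 73 + 74)/6 = 74.1667
Numerator Σ_{t=1}^{4}(y_t−ȳ)(y_{t+2}−ȳ) = 40.4444
Denominator Σ(y_t−ȳ)² = 234.8333
r_2 = 40.4444 / 234.8333 = 0.172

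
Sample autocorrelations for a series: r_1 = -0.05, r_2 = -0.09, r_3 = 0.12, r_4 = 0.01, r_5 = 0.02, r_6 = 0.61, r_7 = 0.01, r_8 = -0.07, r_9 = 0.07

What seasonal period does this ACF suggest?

The largest autocorrelation is r_6 = 0.61; the remaining lags stay at or below 0.12.
The dominant spike at lag 6 indicates a seasonal period of 6.

6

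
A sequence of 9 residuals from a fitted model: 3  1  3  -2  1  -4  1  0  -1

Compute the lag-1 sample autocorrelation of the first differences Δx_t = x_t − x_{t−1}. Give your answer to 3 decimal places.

First differences Δx: -2, 2, -5, 3, -5, 5, -1, -1
Mean of differences = -0.5000
Numerator Σ(Δx_t−Δx̄)(Δx_{t+1}−Δx̄) = -73.7500
Denominator Σ(Δx_t−Δx̄)² = 92.0000
r_1(Δx) = -73.7500 / 92.0000 = -0.802

-0.802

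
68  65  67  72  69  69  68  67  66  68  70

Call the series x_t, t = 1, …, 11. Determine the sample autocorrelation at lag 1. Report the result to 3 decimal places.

0.165

Mean x̄ = (68 + 65 + 67 + 72 + 69 + 69 + 68 + 67 + 66 + 68 + 70)/11 = 68.0909
Numerator Σ_{t=1}^{10}(x_t−x̄)(x_{t+1}−x̄) = 6.0826
Denominator Σ(x_t−x̄)² = 36.9091
r_1 = 6.0826 / 36.9091 = 0.165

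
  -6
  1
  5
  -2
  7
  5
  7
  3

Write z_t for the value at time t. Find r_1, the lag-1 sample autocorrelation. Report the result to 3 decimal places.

Mean z̄ = (-6 + 1 + 5 − 2 + 7 + 5 + 7 + 3)/8 = 2.5000
Deviations from mean: -8.5000, -1.5000, 2.5000, -4.5000, 4.5000, 2.5000, 4.5000, 0.5000
Σ(z_t−z̄)(z_{t+1}−z̄) = (12.7500) + (-3.7500) + (-11.2500) + (-20.2500) + (11.2500) + (11.2500) + (2.2500) = 2.2500
Denominator Σ(z_t−z̄)² = 148.0000
r_1 = 2.2500 / 148.0000 = 0.015

0.015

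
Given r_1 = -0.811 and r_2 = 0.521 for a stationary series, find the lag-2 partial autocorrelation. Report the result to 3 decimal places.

-0.399

φ_{22} = (r_2 − r_1²) / (1 − r_1²)
r_1² = (-0.811)² = 0.657721
Numerator = 0.521 − 0.6577 = -0.1367; denominator = 1 − 0.6577 = 0.3423
φ_{22} = -0.1367 / 0.3423 = -0.399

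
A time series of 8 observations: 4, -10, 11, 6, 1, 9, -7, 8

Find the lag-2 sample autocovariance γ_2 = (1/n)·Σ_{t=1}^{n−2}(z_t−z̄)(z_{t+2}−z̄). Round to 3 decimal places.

3.078

Mean z̄ = (4 − 10 + 11 + 6 + 1 + 9 − 7 + 8)/8 = 2.7500
Deviations: 1.2500, -12.7500, 8.2500, 3.2500, -1.7500, 6.2500, -9.7500, 5.2500
Σ_{t=1}^{6}(z_t−z̄)(z_{t+2}−z̄) = 24.6250
γ_2 = 24.6250 / 8 = 3.078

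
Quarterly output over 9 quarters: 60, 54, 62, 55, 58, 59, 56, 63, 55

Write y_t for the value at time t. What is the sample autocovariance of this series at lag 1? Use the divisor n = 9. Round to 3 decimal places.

Mean ȳ = (60 + 54 + 62 + 55 + 58 + 59 + 56 + 63 + 55)/9 = 58.0000
Σ_{t=1}^{8}(y_t−ȳ)(y_{t+1}−ȳ) = -63.0000
γ_1 = -63.0000 / 9 = -7.000

-7.000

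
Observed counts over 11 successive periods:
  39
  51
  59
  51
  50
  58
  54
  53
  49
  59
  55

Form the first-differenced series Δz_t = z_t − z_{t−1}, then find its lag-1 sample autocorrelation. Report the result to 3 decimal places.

-0.190

First differences Δz: 12, 8, -8, -1, 8, -4, -1, -4, 10, -4
Mean of differences = 1.6000
Numerator Σ(Δz_t−Δz̄)(Δz_{t+1}−Δz̄) = -87.3600
Denominator Σ(Δz_t−Δz̄)² = 460.4000
r_1(Δz) = -87.3600 / 460.4000 = -0.190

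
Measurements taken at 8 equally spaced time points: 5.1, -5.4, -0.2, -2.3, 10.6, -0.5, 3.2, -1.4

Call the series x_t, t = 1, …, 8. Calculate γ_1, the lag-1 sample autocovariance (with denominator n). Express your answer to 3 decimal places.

-8.650

Mean x̄ = (5.1 − 5.4 − 0.2 − 2.3 + 10.6 − 0.5 + 3.2 − 1.4)/8 = 1.1375
Σ_{t=1}^{7}(x_t−x̄)(x_{t+1}−x̄) = -69.1964
γ_1 = -69.1964 / 8 = -8.650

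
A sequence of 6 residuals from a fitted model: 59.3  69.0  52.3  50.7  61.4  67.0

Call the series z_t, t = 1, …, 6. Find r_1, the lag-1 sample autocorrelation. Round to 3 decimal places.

-0.027

Mean z̄ = (59.3 + 69.0 + 52.3 + 50.7 + 61.4 + 67.0)/6 = 59.9500
Deviations from mean: -0.6500, 9.0500, -7.6500, -9.2500, 1.4500, 7.0500
Σ(z_t−z̄)(z_{t+1}−z̄) = (-5.8825) + (-69.2325) + (70.7625) + (-13.4125) + (10.2225) = -7.5425
Denominator Σ(z_t−z̄)² = 278.2150
r_1 = -7.5425 / 278.2150 = -0.027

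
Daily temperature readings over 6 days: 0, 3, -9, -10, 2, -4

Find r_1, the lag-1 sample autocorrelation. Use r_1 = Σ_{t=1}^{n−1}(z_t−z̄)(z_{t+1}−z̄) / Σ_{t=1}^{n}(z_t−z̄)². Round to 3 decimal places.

Mean z̄ = (0 + 3 − 9 − 10 + 2 − 4)/6 = -3.0000
Numerator Σ_{t=1}^{5}(z_t−z̄)(z_{t+1}−z̄) = -16.0000
Denominator Σ(z_t−z̄)² = 156.0000
r_1 = -16.0000 / 156.0000 = -0.103

-0.103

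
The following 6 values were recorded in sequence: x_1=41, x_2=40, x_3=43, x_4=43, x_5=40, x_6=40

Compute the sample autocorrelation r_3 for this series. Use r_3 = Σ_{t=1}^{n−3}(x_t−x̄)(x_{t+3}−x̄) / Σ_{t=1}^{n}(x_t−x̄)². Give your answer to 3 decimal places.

Mean x̄ = (41 + 40 + 43 + 43 + 40 + 40)/6 = 41.1667
Deviations from mean: -0.1667, -1.1667, 1.8333, 1.8333, -1.1667, -1.1667
Σ(x_t−x̄)(x_{t+3}−x̄) = (-0.3056) + (1.3611) + (-2.1389) = -1.0833
Denominator Σ(x_t−x̄)² = 10.8333
r_3 = -1.0833 / 10.8333 = -0.100

-0.100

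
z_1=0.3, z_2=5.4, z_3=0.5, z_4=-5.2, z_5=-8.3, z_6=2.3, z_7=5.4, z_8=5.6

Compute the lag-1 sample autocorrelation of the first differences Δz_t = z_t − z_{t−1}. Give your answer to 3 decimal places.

First differences Δz: 5.1, -4.9, -5.7, -3.1, 10.6, 3.1, 0.2
Mean of differences = 0.7571
Numerator Σ(Δz_t−Δz̄)(Δz_{t+1}−Δz̄) = 20.6567
Denominator Σ(Δz_t−Δz̄)² = 210.1171
r_1(Δz) = 20.6567 / 210.1171 = 0.098

0.098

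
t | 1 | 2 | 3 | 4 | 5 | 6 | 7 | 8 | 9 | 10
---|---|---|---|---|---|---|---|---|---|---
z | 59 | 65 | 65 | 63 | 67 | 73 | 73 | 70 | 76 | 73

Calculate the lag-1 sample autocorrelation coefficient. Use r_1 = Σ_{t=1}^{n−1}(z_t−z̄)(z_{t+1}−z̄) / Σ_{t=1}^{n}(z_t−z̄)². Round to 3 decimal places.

0.520

Mean z̄ = (59 + 65 + 65 + 63 + 67 + 73 + 73 + 70 + 76 + 73)/10 = 68.4000
Numerator Σ_{t=1}^{9}(z_t−z̄)(z_{t+1}−z̄) = 138.6400
Denominator Σ(z_t−z̄)² = 266.4000
r_1 = 138.6400 / 266.4000 = 0.520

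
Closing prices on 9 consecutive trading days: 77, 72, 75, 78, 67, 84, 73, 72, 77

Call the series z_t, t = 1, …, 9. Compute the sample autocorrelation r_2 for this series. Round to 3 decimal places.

Mean z̄ = (77 + 72 + 75 + 78 + 67 + 84 + 73 + 72 + 77)/9 = 75.0000
Σ(z_t−z̄)(z_{t+2}−z̄) = (0.0000) + (-9.0000) + (0.0000) + (27.0000) + (16.0000) + (-27.0000) + (-4.0000) = 3.0000
Denominator Σ(z_t−z̄)² = 184.0000
r_2 = 3.0000 / 184.0000 = 0.016

0.016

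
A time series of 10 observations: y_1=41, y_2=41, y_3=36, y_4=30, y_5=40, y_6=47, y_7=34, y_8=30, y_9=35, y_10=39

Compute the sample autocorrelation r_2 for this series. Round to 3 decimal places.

Mean ȳ = (41 + 41 + 36 + 30 + 40 + 47 + 34 + 30 + 35 + 39)/10 = 37.3000
Numerator Σ_{t=1}^{8}(y_t−ȳ)(y_{t+2}−ȳ) = -190.6800
Denominator Σ(y_t−ȳ)² = 256.1000
r_2 = -190.6800 / 256.1000 = -0.745

-0.745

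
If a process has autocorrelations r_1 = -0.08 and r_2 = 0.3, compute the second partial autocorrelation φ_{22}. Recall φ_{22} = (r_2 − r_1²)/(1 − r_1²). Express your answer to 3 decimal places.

0.295

φ_{22} = (r_2 − r_1²) / (1 − r_1²)
r_1² = (-0.08)² = 0.0064
Numerator = 0.3 − 0.0064 = 0.2936; denominator = 1 − 0.0064 = 0.9936
φ_{22} = 0.2936 / 0.9936 = 0.295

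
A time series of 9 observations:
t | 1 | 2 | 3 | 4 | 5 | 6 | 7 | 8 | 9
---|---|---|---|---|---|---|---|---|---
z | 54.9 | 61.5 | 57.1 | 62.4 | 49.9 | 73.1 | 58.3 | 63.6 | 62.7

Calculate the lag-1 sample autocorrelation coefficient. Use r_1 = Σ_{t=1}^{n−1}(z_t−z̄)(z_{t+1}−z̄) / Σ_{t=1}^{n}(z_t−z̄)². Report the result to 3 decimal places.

Mean z̄ = (54.9 + 61.5 + 57.1 + 62.4 + 49.9 + 73.1 + 58.3 + 63.6 + 62.7)/9 = 60.3889
Numerator Σ_{t=1}^{8}(z_t−z̄)(z_{t+1}−z̄) = -196.6257
Denominator Σ(z_t−z̄)² = 337.8289
r_1 = -196.6257 / 337.8289 = -0.582

-0.582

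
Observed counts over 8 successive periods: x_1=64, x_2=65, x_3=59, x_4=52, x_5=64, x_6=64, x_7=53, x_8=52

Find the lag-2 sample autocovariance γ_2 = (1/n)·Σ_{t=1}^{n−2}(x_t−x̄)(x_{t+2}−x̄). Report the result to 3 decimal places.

-17.801

Mean x̄ = (64 + 65 + 59 + 52 + 64 + 64 + 53 + 52)/8 = 59.1250
Σ_{t=1}^{6}(x_t−x̄)(x_{t+2}−x̄) = -142.4063
γ_2 = -142.4063 / 8 = -17.801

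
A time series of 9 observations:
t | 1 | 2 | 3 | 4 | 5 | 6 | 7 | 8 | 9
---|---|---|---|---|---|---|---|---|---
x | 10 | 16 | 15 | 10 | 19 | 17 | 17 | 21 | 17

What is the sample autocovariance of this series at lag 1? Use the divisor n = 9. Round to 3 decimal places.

0.291

Mean x̄ = (10 + 16 + 15 + 10 + 19 + 17 + 17 + 21 + 17)/9 = 15.7778
Σ_{t=1}^{8}(x_t−x̄)(x_{t+1}−x̄) = 2.6173
γ_1 = 2.6173 / 9 = 0.291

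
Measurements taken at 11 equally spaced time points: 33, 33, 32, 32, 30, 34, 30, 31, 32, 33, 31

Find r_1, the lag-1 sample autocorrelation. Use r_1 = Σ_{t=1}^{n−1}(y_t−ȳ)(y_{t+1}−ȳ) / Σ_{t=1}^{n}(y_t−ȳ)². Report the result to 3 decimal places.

-0.361

Mean ȳ = (33 + 33 + 32 + 32 + 30 + 34 + 30 + 31 + 32 + 33 + 31)/11 = 31.9091
Numerator Σ_{t=1}^{10}(y_t−ȳ)(y_{t+1}−ȳ) = -6.0992
Denominator Σ(y_t−ȳ)² = 16.9091
r_1 = -6.0992 / 16.9091 = -0.361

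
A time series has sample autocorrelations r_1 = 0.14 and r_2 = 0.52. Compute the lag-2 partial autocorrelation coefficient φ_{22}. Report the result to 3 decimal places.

0.510

φ_{22} = (r_2 − r_1²) / (1 − r_1²)
r_1² = (0.14)² = 0.0196
Numerator = 0.52 − 0.0196 = 0.5004; denominator = 1 − 0.0196 = 0.9804
φ_{22} = 0.5004 / 0.9804 = 0.510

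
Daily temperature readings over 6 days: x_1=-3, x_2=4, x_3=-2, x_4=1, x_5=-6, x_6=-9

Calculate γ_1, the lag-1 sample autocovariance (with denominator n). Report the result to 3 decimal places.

2.042

Mean x̄ = (-3 + 4 − 2 + 1 − 6 − 9)/6 = -2.5000
Deviations: -0.5000, 6.5000, 0.5000, 3.5000, -3.5000, -6.5000
Σ_{t=1}^{5}(x_t−x̄)(x_{t+1}−x̄) = 12.2500
γ_1 = 12.2500 / 6 = 2.042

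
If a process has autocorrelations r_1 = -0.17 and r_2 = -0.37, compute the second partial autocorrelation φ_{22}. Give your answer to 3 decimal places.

φ_{22} = (r_2 − r_1²) / (1 − r_1²)
r_1² = (-0.17)² = 0.0289
Numerator = -0.37 − 0.0289 = -0.3989; denominator = 1 − 0.0289 = 0.9711
φ_{22} = -0.3989 / 0.9711 = -0.411

-0.411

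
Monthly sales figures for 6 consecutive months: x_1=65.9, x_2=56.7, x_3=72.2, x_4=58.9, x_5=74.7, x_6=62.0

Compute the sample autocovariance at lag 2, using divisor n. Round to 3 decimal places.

Mean x̄ = (65.9 + 56.7 + 72.2 + 58.9 + 74.7 + 62.0)/6 = 65.0667
Deviations: 0.8333, -8.3667, 7.1333, -6.1667, 9.6333, -3.0667
Σ_{t=1}^{4}(x_t−x̄)(x_{t+2}−x̄) = 145.1678
γ_2 = 145.1678 / 6 = 24.195

24.195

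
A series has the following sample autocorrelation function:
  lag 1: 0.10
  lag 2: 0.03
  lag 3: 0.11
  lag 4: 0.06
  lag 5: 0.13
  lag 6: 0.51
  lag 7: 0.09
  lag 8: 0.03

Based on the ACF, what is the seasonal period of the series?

6

The largest autocorrelation is r_6 = 0.51; the remaining lags stay at or below 0.13.
The dominant spike at lag 6 indicates a seasonal period of 6.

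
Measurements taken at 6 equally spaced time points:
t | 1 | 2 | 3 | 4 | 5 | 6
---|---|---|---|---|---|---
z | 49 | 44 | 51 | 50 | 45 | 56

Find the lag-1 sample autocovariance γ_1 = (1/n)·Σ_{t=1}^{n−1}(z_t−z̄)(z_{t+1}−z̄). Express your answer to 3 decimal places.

Mean z̄ = (49 + 44 + 51 + 50 + 45 + 56)/6 = 49.1667
Σ_{t=1}^{5}(z_t−z̄)(z_{t+1}−z̄) = -39.0278
γ_1 = -39.0278 / 6 = -6.505

-6.505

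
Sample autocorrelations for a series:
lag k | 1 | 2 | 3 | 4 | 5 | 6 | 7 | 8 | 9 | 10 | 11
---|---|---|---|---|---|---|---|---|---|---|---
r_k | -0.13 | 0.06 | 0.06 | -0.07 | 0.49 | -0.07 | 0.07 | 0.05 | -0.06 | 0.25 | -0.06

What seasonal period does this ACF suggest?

The largest autocorrelation is r_5 = 0.49, with a weaker echo at lag 10 (0.25); the remaining lags stay at or below 0.07.
The dominant spike at lag 5 indicates a seasonal period of 5.

5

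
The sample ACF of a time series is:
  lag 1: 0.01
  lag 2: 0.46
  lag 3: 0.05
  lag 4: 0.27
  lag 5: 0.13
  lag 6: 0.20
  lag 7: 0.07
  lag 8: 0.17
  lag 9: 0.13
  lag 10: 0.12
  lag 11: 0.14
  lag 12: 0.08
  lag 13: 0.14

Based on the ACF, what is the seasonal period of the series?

The largest autocorrelation is r_2 = 0.46, with weaker echoes at lags 4 (0.27), 6 (0.20) and 8 (0.17); the remaining lags stay at or below 0.14.
The dominant spike at lag 2 indicates a seasonal period of 2.

2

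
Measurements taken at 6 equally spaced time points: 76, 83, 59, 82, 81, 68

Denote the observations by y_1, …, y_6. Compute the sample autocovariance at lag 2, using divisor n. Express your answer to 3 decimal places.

-17.759

Mean ȳ = (76 + 83 + 59 + 82 + 81 + 68)/6 = 74.8333
Deviations: 1.1667, 8.1667, -15.8333, 7.1667, 6.1667, -6.8333
Σ_{t=1}^{4}(y_t−ȳ)(y_{t+2}−ȳ) = -106.5556
γ_2 = -106.5556 / 6 = -17.759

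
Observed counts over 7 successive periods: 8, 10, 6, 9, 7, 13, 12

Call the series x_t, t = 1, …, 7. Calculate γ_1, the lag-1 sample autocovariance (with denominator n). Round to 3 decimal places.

-0.012

Mean x̄ = (8 + 10 + 6 + 9 + 7 + 13 + 12)/7 = 9.2857
Σ_{t=1}^{6}(x_t−x̄)(x_{t+1}−x̄) = -0.0816
γ_1 = -0.0816 / 7 = -0.012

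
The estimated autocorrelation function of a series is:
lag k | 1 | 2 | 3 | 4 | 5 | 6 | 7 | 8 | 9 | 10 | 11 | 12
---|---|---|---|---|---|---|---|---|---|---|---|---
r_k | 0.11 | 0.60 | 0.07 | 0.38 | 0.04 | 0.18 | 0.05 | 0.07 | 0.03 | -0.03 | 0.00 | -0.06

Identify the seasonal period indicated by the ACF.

The largest autocorrelation is r_2 = 0.60, with weaker echoes at lags 4 (0.38) and 6 (0.18); the remaining lags stay at or below 0.11.
The dominant spike at lag 2 indicates a seasonal period of 2.

2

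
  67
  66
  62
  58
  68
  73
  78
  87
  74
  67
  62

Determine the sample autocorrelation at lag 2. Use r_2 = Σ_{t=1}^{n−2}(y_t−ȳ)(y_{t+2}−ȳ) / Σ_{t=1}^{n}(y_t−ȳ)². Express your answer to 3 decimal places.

Mean ȳ = (67 + 66 + 62 + 58 + 68 + 73 + 78 + 87 + 74 + 67 + 62)/11 = 69.2727
Numerator Σ_{t=1}^{9}(y_t−ȳ)(y_{t+2}−ȳ) = 42.2149
Denominator Σ(y_t−ȳ)² = 682.1818
r_2 = 42.2149 / 682.1818 = 0.062

0.062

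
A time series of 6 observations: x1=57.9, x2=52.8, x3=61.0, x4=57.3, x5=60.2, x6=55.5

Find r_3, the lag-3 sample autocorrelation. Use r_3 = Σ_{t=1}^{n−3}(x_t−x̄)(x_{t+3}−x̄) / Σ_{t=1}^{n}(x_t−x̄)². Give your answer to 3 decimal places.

Mean x̄ = (57.9 + 52.8 + 61.0 + 57.3 + 60.2 + 55.5)/6 = 57.4500
Deviations from mean: 0.4500, -4.6500, 3.5500, -0.1500, 2.7500, -1.9500
Numerator Σ_{t=1}^{3}(x_t−x̄)(x_{t+3}−x̄) = -19.7775
Denominator Σ(x_t−x̄)² = 45.8150
r_3 = -19.7775 / 45.8150 = -0.432

-0.432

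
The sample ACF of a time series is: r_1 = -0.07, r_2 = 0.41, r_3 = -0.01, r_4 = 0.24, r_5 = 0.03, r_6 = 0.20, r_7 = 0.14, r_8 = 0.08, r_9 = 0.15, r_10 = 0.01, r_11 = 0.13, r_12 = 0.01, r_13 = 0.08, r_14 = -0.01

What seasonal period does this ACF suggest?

2

The largest autocorrelation is r_2 = 0.41, with weaker echoes at lags 4 (0.24) and 6 (0.20); the remaining lags stay at or below 0.15.
The dominant spike at lag 2 indicates a seasonal period of 2.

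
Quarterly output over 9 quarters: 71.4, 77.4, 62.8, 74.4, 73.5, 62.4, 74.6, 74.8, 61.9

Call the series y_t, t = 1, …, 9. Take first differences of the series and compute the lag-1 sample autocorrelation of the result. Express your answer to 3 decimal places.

-0.490

First differences Δy: 6.0, -14.6, 11.6, -0.9, -11.1, 12.2, 0.2, -12.9
Mean of differences = -1.1875
Numerator Σ(Δy_t−Δȳ)(Δy_{t+1}−Δȳ) = -397.4677
Denominator Σ(Δy_t−Δȳ)² = 811.7488
r_1(Δy) = -397.4677 / 811.7488 = -0.490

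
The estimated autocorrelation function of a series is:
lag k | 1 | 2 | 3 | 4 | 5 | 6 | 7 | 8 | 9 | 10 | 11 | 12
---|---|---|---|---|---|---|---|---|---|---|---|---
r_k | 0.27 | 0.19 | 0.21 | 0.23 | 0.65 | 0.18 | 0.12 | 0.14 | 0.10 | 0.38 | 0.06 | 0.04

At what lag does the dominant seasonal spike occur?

5

The largest autocorrelation is r_5 = 0.65, with a weaker echo at lag 10 (0.38); the remaining lags stay at or below 0.27. The elevated value at lag 1 (0.27), dropping to 0.19 at lag 2, reflects decaying short-term dependence rather than seasonality.
The dominant spike at lag 5 indicates a seasonal period of 5.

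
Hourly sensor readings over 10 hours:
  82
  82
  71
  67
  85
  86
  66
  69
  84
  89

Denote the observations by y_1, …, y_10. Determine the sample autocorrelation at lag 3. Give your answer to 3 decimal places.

Mean ȳ = (82 + 82 + 71 + 67 + 85 + 86 + 66 + 69 + 84 + 89)/10 = 78.1000
Σ(y_t−ȳ)(y_{t+3}−ȳ) = (-43.2900) + (26.9100) + (-56.0900) + (134.3100) + (-62.7900) + (46.6100) + (-131.8900) = -86.2300
Denominator Σ(y_t−ȳ)² = 696.9000
r_3 = -86.2300 / 696.9000 = -0.124

-0.124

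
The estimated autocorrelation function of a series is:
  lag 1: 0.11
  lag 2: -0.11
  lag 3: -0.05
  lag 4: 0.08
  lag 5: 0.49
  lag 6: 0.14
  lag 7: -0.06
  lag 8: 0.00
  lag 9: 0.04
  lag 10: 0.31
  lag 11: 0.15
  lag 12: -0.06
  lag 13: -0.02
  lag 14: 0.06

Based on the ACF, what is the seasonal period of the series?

5

The largest autocorrelation is r_5 = 0.49, with a weaker echo at lag 10 (0.31); the remaining lags stay at or below 0.15.
The dominant spike at lag 5 indicates a seasonal period of 5.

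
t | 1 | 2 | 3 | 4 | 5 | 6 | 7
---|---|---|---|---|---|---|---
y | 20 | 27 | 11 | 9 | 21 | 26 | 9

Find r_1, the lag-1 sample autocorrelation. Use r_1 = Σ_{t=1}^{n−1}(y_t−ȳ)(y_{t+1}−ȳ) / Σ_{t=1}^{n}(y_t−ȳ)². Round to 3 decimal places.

-0.151

Mean ȳ = (20 + 27 + 11 + 9 + 21 + 26 + 9)/7 = 17.5714
Numerator Σ_{t=1}^{6}(y_t−ȳ)(y_{t+1}−ȳ) = -55.4694
Denominator Σ(y_t−ȳ)² = 367.7143
r_1 = -55.4694 / 367.7143 = -0.151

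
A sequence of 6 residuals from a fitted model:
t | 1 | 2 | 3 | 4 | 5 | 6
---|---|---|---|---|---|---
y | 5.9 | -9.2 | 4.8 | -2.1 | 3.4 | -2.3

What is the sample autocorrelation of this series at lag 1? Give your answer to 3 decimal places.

Mean ȳ = (5.9 − 9.2 + 4.8 − 2.1 + 3.4 − 2.3)/6 = 0.0833
Σ(y_t−ȳ)(y_{t+1}−ȳ) = (-53.9981) + (-43.7864) + (-10.2981) + (-7.2414) + (-7.9047) = -123.2286
Denominator Σ(y_t−ȳ)² = 163.7083
r_1 = -123.2286 / 163.7083 = -0.753

-0.753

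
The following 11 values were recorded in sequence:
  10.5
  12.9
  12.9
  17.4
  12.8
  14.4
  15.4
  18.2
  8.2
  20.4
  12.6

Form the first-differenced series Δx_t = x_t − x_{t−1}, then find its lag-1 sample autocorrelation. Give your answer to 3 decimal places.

-0.735

First differences Δx: 2.4, 0.0, 4.5, -4.6, 1.6, 1.0, 2.8, -10.0, 12.2, -7.8
Mean of differences = 0.2100
Numerator Σ(Δx_t−Δx̄)(Δx_{t+1}−Δx̄) = -270.4391
Denominator Σ(Δx_t−Δx̄)² = 367.8090
r_1(Δx) = -270.4391 / 367.8090 = -0.735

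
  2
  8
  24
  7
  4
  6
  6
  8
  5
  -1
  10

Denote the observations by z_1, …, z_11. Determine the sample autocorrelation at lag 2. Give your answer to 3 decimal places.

Mean z̄ = (2 + 8 + 24 + 7 + 4 + 6 + 6 + 8 + 5 − 1 + 10)/11 = 7.1818
Numerator Σ_{t=1}^{9}(z_t−z̄)(z_{t+2}−z̄) = -148.0661
Denominator Σ(z_t−z̄)² = 403.6364
r_2 = -148.0661 / 403.6364 = -0.367

-0.367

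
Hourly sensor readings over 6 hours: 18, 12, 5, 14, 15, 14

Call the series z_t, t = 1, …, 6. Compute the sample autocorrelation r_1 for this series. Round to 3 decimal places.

Mean z̄ = (18 + 12 + 5 + 14 + 15 + 14)/6 = 13.0000
Numerator Σ_{t=1}^{5}(z_t−z̄)(z_{t+1}−z̄) = -1.0000
Denominator Σ(z_t−z̄)² = 96.0000
r_1 = -1.0000 / 96.0000 = -0.010

-0.010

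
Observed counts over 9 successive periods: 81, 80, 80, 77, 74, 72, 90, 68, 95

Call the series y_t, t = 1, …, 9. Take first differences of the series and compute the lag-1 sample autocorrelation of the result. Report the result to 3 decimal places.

-0.647

First differences Δy: -1, 0, -3, -3, -2, 18, -22, 27
Mean of differences = 1.7500
Numerator Σ(Δy_t−Δȳ)(Δy_{t+1}−Δȳ) = -993.0625
Denominator Σ(Δy_t−Δȳ)² = 1535.5000
r_1(Δy) = -993.0625 / 1535.5000 = -0.647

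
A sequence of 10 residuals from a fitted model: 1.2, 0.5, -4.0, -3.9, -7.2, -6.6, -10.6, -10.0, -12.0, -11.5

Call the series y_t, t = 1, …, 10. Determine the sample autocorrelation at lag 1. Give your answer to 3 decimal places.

Mean ȳ = (1.2 + 0.5 − 4.0 − 3.9 − 7.2 − 6.6 − 10.6 − 10.0 − 12.0 − 11.5)/10 = -6.4100
Numerator Σ_{t=1}^{9}(y_t−ȳ)(y_{t+1}−ȳ) = 137.8139
Denominator Σ(y_t−ȳ)² = 206.0290
r_1 = 137.8139 / 206.0290 = 0.669

0.669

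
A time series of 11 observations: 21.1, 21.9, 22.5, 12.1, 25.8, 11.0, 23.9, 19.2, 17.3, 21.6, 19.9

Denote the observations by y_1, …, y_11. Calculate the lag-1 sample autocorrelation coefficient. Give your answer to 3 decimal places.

Mean ȳ = (21.1 + 21.9 + 22.5 + 12.1 + 25.8 + 11.0 + 23.9 + 19.2 + 17.3 + 21.6 + 19.9)/11 = 19.6636
Numerator Σ_{t=1}^{10}(y_t−ȳ)(y_{t+1}−ȳ) = -153.1640
Denominator Σ(y_t−ȳ)² = 212.5855
r_1 = -153.1640 / 212.5855 = -0.720

-0.720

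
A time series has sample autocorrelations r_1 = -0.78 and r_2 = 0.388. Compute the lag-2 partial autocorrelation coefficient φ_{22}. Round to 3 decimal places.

φ_{22} = (r_2 − r_1²) / (1 − r_1²)
r_1² = (-0.78)² = 0.6084
Numerator = 0.388 − 0.6084 = -0.2204; denominator = 1 − 0.6084 = 0.3916
φ_{22} = -0.2204 / 0.3916 = -0.563

-0.563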